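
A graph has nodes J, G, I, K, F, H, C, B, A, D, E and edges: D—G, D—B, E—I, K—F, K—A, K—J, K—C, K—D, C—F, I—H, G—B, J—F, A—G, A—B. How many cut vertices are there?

Removing I increases the component count from 2 to 3, so I is a cut vertex.
Removing K increases the component count from 2 to 3, so K is a cut vertex.
By contrast removing D leaves 2 components; it is not a cut vertex. No other vertex is a cut vertex either.

2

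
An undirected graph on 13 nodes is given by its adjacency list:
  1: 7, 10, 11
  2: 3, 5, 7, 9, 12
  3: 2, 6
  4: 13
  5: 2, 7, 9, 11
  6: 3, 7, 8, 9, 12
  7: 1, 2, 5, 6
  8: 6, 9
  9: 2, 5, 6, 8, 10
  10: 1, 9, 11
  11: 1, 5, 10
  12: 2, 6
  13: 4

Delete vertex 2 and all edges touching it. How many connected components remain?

2

With 2 gone, the remaining components are: {4, 13}; {1, 3, 5, 6, 7, 8, 9, 10, 11, 12}.
That is 2 components.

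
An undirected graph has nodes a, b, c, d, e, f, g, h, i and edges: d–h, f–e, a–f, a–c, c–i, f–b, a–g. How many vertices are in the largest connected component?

Starting from d we can reach d, h. That is one component of size 2.
Starting from a we can reach a, b, c, e, f, g, i. That is one component of size 7.
The largest has 7 vertices.

7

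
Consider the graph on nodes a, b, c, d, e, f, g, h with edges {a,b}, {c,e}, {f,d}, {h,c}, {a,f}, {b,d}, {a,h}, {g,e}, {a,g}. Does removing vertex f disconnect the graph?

Deleting f leaves 1 component (was 1) (its neighbors a, d remain connected to each other), so f is not a cut vertex.

No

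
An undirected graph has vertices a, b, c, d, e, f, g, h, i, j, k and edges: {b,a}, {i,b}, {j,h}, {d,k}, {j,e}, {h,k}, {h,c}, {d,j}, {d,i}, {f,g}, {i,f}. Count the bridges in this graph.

7

The edges on the cycle d-j-h-k-d are not bridges since each lies on that cycle.
But removing i—b disconnects i from b; removing h—c disconnects h from c; removing f—g disconnects f from g; removing b—a disconnects b from a — these are bridges.
In total 7 edges are bridges.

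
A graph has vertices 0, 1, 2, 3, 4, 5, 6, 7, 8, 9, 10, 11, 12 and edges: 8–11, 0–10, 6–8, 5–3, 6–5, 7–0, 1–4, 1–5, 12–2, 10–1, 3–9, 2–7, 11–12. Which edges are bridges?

1-4, 3-5, 3-9

The edges on the cycle 6-8-11-12-2-7-0-10-1-5-6 are not bridges since each lies on that cycle.
But removing 3–9 disconnects 3 from 9; removing 1–4 disconnects 1 from 4; removing 5–3 disconnects 5 from 3 — these are bridges.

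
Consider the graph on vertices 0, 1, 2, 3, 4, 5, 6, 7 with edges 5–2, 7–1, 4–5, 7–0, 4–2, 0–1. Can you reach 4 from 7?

No

The component containing 7 is {0, 1, 7}, and 4 is not in it.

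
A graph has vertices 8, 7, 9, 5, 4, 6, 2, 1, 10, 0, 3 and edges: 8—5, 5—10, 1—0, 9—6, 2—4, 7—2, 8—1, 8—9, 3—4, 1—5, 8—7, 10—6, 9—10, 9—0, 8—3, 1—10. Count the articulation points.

1

Removing 8 increases the component count from 1 to 2, so 8 is a cut vertex.
By contrast removing 9 leaves 1 component; it is not a cut vertex. No other vertex is a cut vertex either.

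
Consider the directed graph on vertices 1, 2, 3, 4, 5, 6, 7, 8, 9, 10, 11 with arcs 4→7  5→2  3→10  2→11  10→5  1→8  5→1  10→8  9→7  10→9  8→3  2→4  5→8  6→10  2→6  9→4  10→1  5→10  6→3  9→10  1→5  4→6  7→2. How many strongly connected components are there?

{1, 2, 3, 4, 5, 6, 7, 8, 9, 10} are all mutually reachable — one SCC of size 10.
{11} is an SCC by itself.
That gives 2 strongly connected components.

2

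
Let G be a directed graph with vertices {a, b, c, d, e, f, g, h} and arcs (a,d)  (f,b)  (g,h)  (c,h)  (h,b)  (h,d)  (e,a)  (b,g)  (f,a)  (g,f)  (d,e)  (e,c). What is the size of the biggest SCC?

{a, b, c, d, e, f, g, h} are all mutually reachable — one SCC of size 8.
The largest has 8 vertices.

8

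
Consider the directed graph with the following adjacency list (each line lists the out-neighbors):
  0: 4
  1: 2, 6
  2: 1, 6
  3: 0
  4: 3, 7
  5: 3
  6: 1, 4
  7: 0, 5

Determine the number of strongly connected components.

2

{0, 3, 4, 5, 7} are all mutually reachable — one SCC of size 5.
{1, 2, 6} are all mutually reachable — one SCC of size 3.
That gives 2 strongly connected components.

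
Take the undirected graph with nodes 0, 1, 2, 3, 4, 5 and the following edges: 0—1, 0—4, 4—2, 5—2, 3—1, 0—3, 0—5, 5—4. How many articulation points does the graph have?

Removing 0 increases the component count from 1 to 2, so 0 is a cut vertex.
By contrast removing 5 leaves 1 component; it is not a cut vertex. No other vertex is a cut vertex either.

1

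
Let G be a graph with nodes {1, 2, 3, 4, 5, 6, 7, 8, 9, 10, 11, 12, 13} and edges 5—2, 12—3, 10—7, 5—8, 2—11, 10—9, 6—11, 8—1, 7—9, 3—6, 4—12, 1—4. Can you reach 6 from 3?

Yes

From 3 we can reach 1, 2, 3, 4, 5, 6, 8, 11, 12, which includes 6.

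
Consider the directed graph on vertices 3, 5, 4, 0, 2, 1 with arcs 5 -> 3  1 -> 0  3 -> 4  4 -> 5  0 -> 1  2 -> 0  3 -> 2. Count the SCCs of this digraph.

3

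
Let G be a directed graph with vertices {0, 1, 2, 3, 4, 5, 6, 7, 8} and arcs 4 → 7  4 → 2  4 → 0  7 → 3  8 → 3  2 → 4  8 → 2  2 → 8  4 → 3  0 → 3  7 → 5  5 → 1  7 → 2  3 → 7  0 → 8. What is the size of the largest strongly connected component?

{0, 2, 3, 4, 7, 8} are all mutually reachable — one SCC of size 6.
{1} is an SCC by itself.
{5} is an SCC by itself.
{6} is an SCC by itself.
The largest has 6 vertices.

6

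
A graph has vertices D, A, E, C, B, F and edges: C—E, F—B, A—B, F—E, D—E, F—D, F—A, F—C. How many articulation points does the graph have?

1

Removing F increases the component count from 1 to 2, so F is a cut vertex.
By contrast removing D leaves 1 component; it is not a cut vertex. No other vertex is a cut vertex either.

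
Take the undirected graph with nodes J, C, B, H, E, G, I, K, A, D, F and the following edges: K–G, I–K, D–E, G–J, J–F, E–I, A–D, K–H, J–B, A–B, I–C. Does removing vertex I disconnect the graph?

Yes

Deleting I raises the number of components from 1 to 2, so I is a cut vertex.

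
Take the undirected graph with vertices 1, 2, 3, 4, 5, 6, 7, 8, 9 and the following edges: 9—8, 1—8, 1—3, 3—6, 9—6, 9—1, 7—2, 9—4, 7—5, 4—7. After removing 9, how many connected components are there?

With 9 gone, the remaining components are: {1, 3, 6, 8}; {2, 4, 5, 7}.
That is 2 components.

2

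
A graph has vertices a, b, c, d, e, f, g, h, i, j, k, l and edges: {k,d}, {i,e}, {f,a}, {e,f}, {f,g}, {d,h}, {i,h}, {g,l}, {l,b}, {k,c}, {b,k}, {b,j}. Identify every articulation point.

Removing b increases the component count from 1 to 2, so b is a cut vertex.
Removing f increases the component count from 1 to 2, so f is a cut vertex.
Removing k increases the component count from 1 to 2, so k is a cut vertex.
By contrast removing e leaves 1 component; it is not a cut vertex. No other vertex is a cut vertex either.

b, f, k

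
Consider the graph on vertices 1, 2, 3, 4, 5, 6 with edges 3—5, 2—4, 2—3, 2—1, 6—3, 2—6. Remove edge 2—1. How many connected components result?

Before removal there is 1 component.
2—1 is a bridge — removing it separates 2's side from 1's side.
After removal: 2 components.

2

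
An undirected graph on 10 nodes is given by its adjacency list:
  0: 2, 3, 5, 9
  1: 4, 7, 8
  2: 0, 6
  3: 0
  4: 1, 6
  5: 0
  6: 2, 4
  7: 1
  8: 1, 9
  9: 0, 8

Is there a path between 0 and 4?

From 0 we can reach 0, 1, 2, 3, 4, 5, 6, 7, 8, 9, which includes 4.

Yes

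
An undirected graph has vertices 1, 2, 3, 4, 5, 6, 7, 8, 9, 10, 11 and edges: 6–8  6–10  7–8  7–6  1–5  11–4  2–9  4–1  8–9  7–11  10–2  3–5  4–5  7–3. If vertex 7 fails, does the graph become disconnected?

Deleting 7 raises the number of components from 1 to 2, so 7 is a cut vertex.

Yes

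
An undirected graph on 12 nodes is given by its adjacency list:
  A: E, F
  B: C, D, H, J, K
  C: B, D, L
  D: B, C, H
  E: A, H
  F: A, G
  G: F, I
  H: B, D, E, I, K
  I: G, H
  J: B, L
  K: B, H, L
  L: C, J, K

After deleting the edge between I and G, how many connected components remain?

I and G are still connected via I-H-E-A-F-G, so the component count stays at 1.

1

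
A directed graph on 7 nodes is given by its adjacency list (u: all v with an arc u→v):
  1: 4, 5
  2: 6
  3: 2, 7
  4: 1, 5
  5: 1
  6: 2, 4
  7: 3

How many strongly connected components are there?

{1, 4, 5} are all mutually reachable — one SCC of size 3.
{2, 6} are all mutually reachable — one SCC of size 2.
{3, 7} are all mutually reachable — one SCC of size 2.
That gives 3 strongly connected components.

3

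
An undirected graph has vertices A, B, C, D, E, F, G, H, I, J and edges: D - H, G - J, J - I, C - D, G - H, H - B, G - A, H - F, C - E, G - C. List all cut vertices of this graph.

C, G, H, J

Removing C increases the component count from 1 to 2, so C is a cut vertex.
Removing G increases the component count from 1 to 3, so G is a cut vertex.
Removing H increases the component count from 1 to 3, so H is a cut vertex.
Likewise J is a cut vertex.
By contrast removing F leaves 1 component; it is not a cut vertex. No other vertex is a cut vertex either.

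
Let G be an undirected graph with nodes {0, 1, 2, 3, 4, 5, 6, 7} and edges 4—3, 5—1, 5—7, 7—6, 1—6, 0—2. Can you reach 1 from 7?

Yes

From 7 we can reach 1, 5, 6, 7, which includes 1.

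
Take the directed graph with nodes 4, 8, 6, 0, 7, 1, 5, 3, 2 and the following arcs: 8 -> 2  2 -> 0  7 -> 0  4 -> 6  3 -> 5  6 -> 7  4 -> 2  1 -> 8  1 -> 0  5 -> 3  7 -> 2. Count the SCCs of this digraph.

{3, 5} are all mutually reachable — one SCC of size 2.
{0} is an SCC by itself.
{2} is an SCC by itself.
{4} is an SCC by itself.
{6} is an SCC by itself.
(and 3 more singleton SCCs)
That gives 8 strongly connected components.

8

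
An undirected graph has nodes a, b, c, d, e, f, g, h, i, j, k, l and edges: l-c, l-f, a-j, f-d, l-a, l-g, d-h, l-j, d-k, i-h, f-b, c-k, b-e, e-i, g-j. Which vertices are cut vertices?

Removing l increases the component count from 1 to 2, so l is a cut vertex.
By contrast removing d leaves 1 component; it is not a cut vertex. No other vertex is a cut vertex either.

l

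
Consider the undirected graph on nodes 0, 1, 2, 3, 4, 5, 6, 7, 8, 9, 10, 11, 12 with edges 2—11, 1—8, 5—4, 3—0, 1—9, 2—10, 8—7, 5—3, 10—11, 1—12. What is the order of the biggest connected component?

5

6 is isolated — a component by itself.
Starting from 2 we can reach 2, 10, 11. That is one component of size 3.
Starting from 0 we can reach 0, 3, 4, 5. That is one component of size 4.
Starting from 1 we can reach 1, 7, 8, 9, 12. That is one component of size 5.
The largest has 5 vertices.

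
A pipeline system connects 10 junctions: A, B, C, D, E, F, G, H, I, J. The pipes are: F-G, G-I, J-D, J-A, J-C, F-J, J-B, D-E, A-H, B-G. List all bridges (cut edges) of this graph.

A-H, A-J, C-J, D-E, D-J, G-I

The edges on the cycle F-J-B-G-F are not bridges since each lies on that cycle.
But removing J-A disconnects J from A; removing J-C disconnects J from C; removing I-G disconnects I from G; removing D-E disconnects D from E — these are bridges.
In total 6 edges are bridges.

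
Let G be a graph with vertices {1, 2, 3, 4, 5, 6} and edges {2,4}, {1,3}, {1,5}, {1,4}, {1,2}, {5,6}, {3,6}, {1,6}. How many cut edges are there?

0

The edges on the cycle 1-2-4-1 are not bridges since each lies on that cycle.
Every edge lies on some cycle, so there are no bridges.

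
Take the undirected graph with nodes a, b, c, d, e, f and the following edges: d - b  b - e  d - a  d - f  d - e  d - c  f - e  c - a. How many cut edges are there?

0

The edges on the cycle d-c-a-d are not bridges since each lies on that cycle.
Every edge lies on some cycle, so there are no bridges.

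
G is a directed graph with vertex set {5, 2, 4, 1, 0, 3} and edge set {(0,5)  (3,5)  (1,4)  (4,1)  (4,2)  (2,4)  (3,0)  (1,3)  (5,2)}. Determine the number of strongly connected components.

1

{0, 1, 2, 3, 4, 5} are all mutually reachable — one SCC of size 6.
That gives 1 strongly connected component.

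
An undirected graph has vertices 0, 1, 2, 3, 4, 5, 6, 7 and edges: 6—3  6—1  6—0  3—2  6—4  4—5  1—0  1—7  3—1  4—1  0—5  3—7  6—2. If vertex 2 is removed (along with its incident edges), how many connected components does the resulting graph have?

1

With 2 gone, the remaining components are: {0, 1, 3, 4, 5, 6, 7}.
That is 1 component.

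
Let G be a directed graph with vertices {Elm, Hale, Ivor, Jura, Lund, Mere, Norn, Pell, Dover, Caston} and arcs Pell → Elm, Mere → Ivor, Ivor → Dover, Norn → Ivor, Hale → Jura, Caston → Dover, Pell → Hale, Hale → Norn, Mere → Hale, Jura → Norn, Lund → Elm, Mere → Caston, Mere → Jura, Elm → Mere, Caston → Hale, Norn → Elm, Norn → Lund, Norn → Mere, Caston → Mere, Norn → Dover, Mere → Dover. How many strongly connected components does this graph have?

4

{Elm, Hale, Jura, Lund, Mere, Norn, Caston} are all mutually reachable — one SCC of size 7.
{Ivor} is an SCC by itself.
{Pell} is an SCC by itself.
{Dover} is an SCC by itself.
That gives 4 strongly connected components.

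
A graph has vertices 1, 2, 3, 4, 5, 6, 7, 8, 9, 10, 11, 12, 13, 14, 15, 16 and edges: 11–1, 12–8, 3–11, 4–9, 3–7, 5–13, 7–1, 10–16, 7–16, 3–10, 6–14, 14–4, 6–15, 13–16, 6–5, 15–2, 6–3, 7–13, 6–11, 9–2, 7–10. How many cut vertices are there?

1

Removing 6 increases the component count from 2 to 3, so 6 is a cut vertex.
By contrast removing 10 leaves 2 components; it is not a cut vertex. No other vertex is a cut vertex either.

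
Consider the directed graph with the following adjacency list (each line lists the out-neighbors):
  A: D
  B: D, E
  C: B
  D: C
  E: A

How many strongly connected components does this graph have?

1

{A, B, C, D, E} are all mutually reachable — one SCC of size 5.
That gives 1 strongly connected component.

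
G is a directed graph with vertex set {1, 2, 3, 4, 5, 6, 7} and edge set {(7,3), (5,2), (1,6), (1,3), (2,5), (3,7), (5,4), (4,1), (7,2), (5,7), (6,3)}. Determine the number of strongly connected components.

1

{1, 2, 3, 4, 5, 6, 7} are all mutually reachable — one SCC of size 7.
That gives 1 strongly connected component.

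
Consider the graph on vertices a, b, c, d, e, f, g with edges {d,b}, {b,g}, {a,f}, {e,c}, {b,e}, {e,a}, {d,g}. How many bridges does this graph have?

The edges on the cycle d-b-g-d are not bridges since each lies on that cycle.
But removing e–a disconnects e from a; removing b–e disconnects b from e; removing a–f disconnects a from f; removing e–c disconnects e from c — these are bridges.
That makes 4 bridges.

4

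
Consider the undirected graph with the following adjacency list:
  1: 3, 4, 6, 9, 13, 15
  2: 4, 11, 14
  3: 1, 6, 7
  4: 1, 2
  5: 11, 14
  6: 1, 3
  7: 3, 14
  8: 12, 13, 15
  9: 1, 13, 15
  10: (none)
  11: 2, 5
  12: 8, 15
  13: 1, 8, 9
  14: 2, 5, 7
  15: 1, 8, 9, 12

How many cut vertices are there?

Removing 1 increases the component count from 2 to 3, so 1 is a cut vertex.
By contrast removing 5 leaves 2 components; it is not a cut vertex. No other vertex is a cut vertex either.

1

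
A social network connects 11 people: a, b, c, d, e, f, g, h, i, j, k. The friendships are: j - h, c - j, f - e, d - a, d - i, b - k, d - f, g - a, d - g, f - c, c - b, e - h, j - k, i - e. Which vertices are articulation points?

d

Removing d increases the component count from 1 to 2, so d is a cut vertex.
By contrast removing h leaves 1 component; it is not a cut vertex. No other vertex is a cut vertex either.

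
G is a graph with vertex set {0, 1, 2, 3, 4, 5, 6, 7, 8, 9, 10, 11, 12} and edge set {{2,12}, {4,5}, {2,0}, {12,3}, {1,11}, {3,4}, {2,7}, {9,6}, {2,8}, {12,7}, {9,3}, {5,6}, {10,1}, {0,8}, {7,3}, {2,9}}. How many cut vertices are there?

2

Removing 1 increases the component count from 2 to 3, so 1 is a cut vertex.
Removing 2 increases the component count from 2 to 3, so 2 is a cut vertex.
By contrast removing 4 leaves 2 components; it is not a cut vertex. No other vertex is a cut vertex either.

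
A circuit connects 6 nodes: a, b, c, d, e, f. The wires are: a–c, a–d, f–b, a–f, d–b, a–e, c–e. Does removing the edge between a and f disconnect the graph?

After removing a–f, the path a-d-b-f still connects them, so the edge is not a bridge.

No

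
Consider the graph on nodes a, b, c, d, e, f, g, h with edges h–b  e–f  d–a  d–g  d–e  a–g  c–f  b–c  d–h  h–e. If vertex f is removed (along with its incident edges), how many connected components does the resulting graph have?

1

With f gone, the remaining components are: {a, b, c, d, e, g, h}.
That is 1 component.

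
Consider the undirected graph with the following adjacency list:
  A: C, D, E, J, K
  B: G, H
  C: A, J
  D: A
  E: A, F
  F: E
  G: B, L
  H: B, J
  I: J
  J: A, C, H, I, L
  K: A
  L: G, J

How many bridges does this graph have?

5

The edges on the cycle J-H-B-G-L-J are not bridges since each lies on that cycle.
But removing A-K disconnects A from K; removing I-J disconnects I from J; removing F-E disconnects F from E; removing A-E disconnects A from E — these are bridges.
In total 5 edges are bridges.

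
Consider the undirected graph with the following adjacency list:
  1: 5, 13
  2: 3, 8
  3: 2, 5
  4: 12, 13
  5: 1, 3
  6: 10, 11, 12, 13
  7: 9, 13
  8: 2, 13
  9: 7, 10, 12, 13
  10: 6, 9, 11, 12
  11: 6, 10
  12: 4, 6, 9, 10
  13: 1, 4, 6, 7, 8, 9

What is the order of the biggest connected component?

Starting from 1 we can reach 1, 2, 3, 4, 5, 6, 7, 8, 9, 10, 11, 12, 13. That is one component of size 13.
The largest has 13 vertices.

13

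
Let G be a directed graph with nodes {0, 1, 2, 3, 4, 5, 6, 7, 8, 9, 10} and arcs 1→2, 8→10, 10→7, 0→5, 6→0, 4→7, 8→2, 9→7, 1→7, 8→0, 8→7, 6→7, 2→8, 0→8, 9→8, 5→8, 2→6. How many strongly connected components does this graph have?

{0, 2, 5, 6, 8} are all mutually reachable — one SCC of size 5.
{4} is an SCC by itself.
{3} is an SCC by itself.
{7} is an SCC by itself.
{10} is an SCC by itself.
(and 2 more singleton SCCs)
That gives 7 strongly connected components.

7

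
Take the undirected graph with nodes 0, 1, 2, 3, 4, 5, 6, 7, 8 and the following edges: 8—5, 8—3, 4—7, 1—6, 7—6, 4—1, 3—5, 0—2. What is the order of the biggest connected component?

4

Starting from 0 we can reach 0, 2. That is one component of size 2.
Starting from 3 we can reach 3, 5, 8. That is one component of size 3.
Starting from 1 we can reach 1, 4, 6, 7. That is one component of size 4.
The largest has 4 vertices.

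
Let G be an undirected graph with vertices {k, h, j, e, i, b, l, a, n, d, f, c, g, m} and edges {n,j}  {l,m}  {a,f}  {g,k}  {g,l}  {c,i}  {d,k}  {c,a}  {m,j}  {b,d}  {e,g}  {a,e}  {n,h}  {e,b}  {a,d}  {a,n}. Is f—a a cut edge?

Removing f—a leaves no path between f and a: the component count goes from 1 to 2. So it is a bridge.

Yes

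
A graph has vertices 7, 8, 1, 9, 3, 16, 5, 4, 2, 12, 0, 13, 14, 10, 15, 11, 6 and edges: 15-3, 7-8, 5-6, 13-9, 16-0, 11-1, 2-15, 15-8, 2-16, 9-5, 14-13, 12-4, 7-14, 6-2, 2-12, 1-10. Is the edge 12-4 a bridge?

Yes

Removing 12-4 leaves no path between 12 and 4: the component count goes from 2 to 3. So it is a bridge.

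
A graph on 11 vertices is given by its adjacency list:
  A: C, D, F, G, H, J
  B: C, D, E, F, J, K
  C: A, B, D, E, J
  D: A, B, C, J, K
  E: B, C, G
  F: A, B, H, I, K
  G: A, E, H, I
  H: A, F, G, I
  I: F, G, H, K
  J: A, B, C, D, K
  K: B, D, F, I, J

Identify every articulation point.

none

Removing J, for instance, still leaves 1 component. No single vertex removal increases the component count — the graph has no articulation points.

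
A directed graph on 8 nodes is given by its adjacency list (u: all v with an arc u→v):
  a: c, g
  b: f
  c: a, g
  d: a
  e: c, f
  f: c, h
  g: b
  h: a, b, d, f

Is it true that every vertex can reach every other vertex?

No

There is no directed path from c to e, so the graph is not strongly connected.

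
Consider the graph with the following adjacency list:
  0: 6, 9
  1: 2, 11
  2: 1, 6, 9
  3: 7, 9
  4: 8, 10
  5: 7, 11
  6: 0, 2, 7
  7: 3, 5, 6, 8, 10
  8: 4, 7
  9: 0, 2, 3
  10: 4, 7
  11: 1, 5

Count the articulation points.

Removing 7 increases the component count from 1 to 2, so 7 is a cut vertex.
By contrast removing 3 leaves 1 component; it is not a cut vertex. No other vertex is a cut vertex either.

1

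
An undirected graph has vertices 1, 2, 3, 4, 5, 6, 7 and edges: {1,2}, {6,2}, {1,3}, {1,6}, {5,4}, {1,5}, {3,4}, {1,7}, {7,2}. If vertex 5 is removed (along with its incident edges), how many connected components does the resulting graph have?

With 5 gone, the remaining components are: {1, 2, 3, 4, 6, 7}.
That is 1 component.

1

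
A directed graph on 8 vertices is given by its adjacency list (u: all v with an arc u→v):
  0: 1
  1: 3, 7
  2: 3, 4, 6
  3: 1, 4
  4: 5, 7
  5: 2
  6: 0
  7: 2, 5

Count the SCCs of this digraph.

{0, 1, 2, 3, 4, 5, 6, 7} are all mutually reachable — one SCC of size 8.
That gives 1 strongly connected component.

1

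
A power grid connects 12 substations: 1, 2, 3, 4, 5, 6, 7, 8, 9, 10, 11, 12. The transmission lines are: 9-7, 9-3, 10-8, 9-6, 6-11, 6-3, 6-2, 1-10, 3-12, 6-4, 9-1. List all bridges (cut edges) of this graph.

1-10, 1-9, 10-8, 11-6, 12-3, 2-6, 4-6, 7-9

The edges on the cycle 9-6-3-9 are not bridges since each lies on that cycle.
But removing 12-3 disconnects 12 from 3; removing 1-10 disconnects 1 from 10; removing 9-1 disconnects 9 from 1; removing 6-11 disconnects 6 from 11 — these are bridges.
In total 8 edges are bridges.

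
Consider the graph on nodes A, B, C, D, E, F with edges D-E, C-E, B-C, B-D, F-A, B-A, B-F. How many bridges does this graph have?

0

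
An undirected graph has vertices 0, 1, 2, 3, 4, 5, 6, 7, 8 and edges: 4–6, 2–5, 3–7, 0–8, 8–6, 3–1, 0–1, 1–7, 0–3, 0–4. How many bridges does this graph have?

1

The edges on the cycle 0-3-7-1-0 are not bridges since each lies on that cycle.
But removing 5–2 disconnects 5 from 2 — this is a bridge.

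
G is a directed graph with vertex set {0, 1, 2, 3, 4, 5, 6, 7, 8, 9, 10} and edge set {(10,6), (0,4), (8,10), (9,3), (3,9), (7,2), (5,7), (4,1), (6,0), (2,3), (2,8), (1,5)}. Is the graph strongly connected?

There is no directed path from 3 to 10, so the graph is not strongly connected.

No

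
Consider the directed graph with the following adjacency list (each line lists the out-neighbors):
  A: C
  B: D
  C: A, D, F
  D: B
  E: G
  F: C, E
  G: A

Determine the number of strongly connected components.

{A, C, E, F, G} are all mutually reachable — one SCC of size 5.
{B, D} are all mutually reachable — one SCC of size 2.
That gives 2 strongly connected components.

2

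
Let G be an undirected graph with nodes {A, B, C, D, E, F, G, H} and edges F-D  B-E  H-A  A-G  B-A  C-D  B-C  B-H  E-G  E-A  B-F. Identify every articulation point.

B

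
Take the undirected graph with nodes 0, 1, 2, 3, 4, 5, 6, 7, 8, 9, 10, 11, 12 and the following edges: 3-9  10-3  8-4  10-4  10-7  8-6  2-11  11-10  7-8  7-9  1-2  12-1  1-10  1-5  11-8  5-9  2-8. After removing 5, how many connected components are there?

With 5 gone, the remaining components are: {0}; {1, 2, 3, 4, 6, 7, 8, 9, 10, 11, 12}.
That is 2 components.

2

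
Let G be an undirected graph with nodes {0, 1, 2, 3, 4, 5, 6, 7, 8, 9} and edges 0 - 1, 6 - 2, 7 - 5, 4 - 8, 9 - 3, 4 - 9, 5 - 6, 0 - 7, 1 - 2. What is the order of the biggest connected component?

Starting from 3 we can reach 3, 4, 8, 9. That is one component of size 4.
Starting from 0 we can reach 0, 1, 2, 5, 6, 7. That is one component of size 6.
The largest has 6 vertices.

6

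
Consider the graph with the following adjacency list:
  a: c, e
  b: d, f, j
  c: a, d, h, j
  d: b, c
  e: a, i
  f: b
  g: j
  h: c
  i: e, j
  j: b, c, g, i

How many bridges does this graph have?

3

The edges on the cycle c-j-i-e-a-c are not bridges since each lies on that cycle.
But removing h-c disconnects h from c; removing g-j disconnects g from j; removing b-f disconnects b from f — these are bridges.
That makes 3 bridges.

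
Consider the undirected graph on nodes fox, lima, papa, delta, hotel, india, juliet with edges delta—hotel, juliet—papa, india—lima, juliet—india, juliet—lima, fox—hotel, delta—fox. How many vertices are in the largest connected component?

Starting from fox we can reach fox, delta, hotel. That is one component of size 3.
Starting from lima we can reach lima, papa, india, juliet. That is one component of size 4.
The largest has 4 vertices.

4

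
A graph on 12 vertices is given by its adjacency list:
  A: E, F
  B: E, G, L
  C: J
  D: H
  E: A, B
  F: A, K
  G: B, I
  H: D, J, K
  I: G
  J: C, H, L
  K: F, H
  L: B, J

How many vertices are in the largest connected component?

12

Starting from A we can reach A, B, C, D, E, F, G, H, I, J, K, L. That is one component of size 12.
The largest has 12 vertices.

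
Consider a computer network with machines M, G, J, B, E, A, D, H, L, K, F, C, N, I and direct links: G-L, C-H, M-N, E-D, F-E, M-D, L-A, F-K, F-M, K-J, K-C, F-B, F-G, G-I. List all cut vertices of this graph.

Removing C increases the component count from 1 to 2, so C is a cut vertex.
Removing F increases the component count from 1 to 4, so F is a cut vertex.
Removing G increases the component count from 1 to 3, so G is a cut vertex.
Likewise K, L, M are cut vertices.
By contrast removing H leaves 1 component; it is not a cut vertex. No other vertex is a cut vertex either.

C, F, G, K, L, M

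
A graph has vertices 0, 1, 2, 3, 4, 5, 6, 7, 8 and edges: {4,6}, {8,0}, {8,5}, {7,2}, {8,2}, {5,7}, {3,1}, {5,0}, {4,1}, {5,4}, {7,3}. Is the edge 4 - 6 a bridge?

Removing 4 - 6 leaves no path between 4 and 6: the component count goes from 1 to 2. So it is a bridge.

Yes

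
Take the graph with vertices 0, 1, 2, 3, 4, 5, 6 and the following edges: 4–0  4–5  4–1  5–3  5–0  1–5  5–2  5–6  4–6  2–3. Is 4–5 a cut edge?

No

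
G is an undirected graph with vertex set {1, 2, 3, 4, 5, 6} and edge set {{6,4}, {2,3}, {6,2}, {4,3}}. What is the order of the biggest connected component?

1 is isolated — a component by itself.
5 is isolated — a component by itself.
Starting from 2 we can reach 2, 3, 4, 6. That is one component of size 4.
The largest has 4 vertices.

4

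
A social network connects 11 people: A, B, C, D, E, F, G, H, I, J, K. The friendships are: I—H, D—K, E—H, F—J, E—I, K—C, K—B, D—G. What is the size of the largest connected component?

A is isolated — a component by itself.
Starting from F we can reach F, J. That is one component of size 2.
Starting from E we can reach E, H, I. That is one component of size 3.
Starting from B we can reach B, C, D, G, K. That is one component of size 5.
The largest has 5 vertices.

5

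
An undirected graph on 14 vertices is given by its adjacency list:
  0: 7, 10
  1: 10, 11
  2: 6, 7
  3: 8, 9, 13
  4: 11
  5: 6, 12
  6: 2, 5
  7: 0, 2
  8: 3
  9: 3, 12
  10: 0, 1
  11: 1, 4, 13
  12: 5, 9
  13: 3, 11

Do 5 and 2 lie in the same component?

Yes

From 5 we can reach 0, 1, 2, 3, 4, 5, 6, 7, 8, 9, 10, 11, 12, 13, which includes 2.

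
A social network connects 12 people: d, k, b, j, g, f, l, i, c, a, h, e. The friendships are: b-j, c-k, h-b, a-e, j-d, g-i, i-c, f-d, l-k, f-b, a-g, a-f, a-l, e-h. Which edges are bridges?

The edges on the cycle a-e-h-b-j-d-f-a are not bridges since each lies on that cycle.
Every edge lies on some cycle, so there are no bridges.

none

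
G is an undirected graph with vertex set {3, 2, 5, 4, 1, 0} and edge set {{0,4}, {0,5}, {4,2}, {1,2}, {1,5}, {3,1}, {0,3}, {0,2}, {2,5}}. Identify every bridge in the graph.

none

The edges on the cycle 0-3-1-5-2-4-0 are not bridges since each lies on that cycle.
Every edge lies on some cycle, so there are no bridges.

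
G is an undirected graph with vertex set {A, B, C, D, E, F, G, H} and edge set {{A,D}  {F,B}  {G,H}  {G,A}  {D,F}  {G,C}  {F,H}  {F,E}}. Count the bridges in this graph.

The edges on the cycle G-A-D-F-H-G are not bridges since each lies on that cycle.
But removing F - B disconnects F from B; removing F - E disconnects F from E; removing G - C disconnects G from C — these are bridges.
That makes 3 bridges.

3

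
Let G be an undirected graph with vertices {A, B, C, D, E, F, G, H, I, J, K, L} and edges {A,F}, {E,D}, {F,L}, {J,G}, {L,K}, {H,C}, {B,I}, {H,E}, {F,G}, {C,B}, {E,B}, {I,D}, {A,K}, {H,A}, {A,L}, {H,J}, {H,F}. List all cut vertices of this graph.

H

Removing H increases the component count from 1 to 2, so H is a cut vertex.
By contrast removing C leaves 1 component; it is not a cut vertex. No other vertex is a cut vertex either.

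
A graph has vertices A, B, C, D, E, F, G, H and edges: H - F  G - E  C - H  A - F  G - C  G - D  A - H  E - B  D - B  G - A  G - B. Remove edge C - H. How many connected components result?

1

C and H are still connected via C-G-A-H, so the component count stays at 1.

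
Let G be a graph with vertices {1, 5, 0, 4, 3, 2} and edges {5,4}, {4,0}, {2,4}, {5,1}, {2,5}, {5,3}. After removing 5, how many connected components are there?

3

With 5 gone, the remaining components are: {1}; {3}; {0, 2, 4}.
That is 3 components.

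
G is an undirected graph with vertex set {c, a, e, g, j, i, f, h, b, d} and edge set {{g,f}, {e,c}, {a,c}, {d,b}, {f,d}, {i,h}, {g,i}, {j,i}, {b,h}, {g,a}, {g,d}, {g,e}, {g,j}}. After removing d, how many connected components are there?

With d gone, the remaining components are: {a, b, c, e, f, g, h, i, j}.
That is 1 component.

1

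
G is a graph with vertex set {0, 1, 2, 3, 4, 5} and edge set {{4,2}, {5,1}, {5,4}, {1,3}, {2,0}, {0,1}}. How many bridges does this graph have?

The edges on the cycle 5-4-2-0-1-5 are not bridges since each lies on that cycle.
But removing 1—3 disconnects 1 from 3 — this is a bridge.

1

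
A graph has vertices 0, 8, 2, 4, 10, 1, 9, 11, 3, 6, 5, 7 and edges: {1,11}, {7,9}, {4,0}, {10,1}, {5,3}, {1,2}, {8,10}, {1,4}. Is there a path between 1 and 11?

Yes

From 1 we can reach 0, 1, 2, 4, 8, 10, 11, which includes 11.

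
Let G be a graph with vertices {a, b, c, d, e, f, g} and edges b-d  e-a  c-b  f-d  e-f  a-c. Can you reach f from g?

No

The component containing g is {g}, and f is not in it.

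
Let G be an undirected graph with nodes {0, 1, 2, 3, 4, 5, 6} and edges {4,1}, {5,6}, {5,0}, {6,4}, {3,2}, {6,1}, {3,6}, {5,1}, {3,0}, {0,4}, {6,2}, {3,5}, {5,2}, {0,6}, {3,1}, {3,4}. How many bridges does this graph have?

0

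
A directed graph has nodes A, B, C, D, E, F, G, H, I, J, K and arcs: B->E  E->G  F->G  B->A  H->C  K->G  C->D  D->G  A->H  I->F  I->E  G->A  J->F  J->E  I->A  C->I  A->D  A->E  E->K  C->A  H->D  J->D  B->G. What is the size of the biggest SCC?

{A, C, D, E, F, G, H, I, K} are all mutually reachable — one SCC of size 9.
{J} is an SCC by itself.
{B} is an SCC by itself.
The largest has 9 vertices.

9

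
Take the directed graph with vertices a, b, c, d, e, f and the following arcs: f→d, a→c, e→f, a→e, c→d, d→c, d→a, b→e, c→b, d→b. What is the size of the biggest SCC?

6

{a, b, c, d, e, f} are all mutually reachable — one SCC of size 6.
The largest has 6 vertices.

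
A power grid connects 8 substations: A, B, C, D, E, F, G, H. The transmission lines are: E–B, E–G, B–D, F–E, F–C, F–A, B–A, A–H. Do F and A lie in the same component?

Yes

From F we can reach A, B, C, D, E, F, G, H, which includes A.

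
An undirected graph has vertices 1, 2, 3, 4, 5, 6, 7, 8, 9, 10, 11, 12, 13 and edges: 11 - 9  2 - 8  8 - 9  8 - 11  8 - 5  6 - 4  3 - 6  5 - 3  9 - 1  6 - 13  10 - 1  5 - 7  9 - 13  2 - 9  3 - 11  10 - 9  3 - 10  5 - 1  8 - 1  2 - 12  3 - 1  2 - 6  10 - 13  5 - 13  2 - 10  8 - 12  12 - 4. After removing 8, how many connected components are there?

With 8 gone, the remaining components are: {1, 2, 3, 4, 5, 6, 7, 9, 10, 11, 12, 13}.
That is 1 component.

1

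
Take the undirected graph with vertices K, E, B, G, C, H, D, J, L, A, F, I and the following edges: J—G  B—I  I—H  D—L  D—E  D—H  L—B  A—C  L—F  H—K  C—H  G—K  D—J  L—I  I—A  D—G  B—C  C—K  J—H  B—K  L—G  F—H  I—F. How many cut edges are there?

The edges on the cycle D-J-G-L-D are not bridges since each lies on that cycle.
But removing D—E disconnects D from E — this is a bridge.

1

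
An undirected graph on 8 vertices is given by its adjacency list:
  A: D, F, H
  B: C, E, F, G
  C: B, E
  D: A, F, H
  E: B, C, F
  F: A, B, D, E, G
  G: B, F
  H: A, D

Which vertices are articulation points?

Removing F increases the component count from 1 to 2, so F is a cut vertex.
By contrast removing C leaves 1 component; it is not a cut vertex. No other vertex is a cut vertex either.

F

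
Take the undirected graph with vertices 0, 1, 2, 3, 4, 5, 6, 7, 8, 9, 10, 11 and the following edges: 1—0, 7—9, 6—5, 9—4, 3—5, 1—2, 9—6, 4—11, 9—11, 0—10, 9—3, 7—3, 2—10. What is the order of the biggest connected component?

7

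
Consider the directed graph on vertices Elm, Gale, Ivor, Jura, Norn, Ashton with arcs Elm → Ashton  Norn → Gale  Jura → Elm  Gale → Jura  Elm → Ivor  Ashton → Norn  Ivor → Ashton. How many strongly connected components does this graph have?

1

{Elm, Gale, Ivor, Jura, Norn, Ashton} are all mutually reachable — one SCC of size 6.
That gives 1 strongly connected component.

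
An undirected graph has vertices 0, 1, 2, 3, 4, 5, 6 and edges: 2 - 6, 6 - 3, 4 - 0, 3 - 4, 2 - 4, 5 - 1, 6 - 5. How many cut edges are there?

3

The edges on the cycle 2-6-3-4-2 are not bridges since each lies on that cycle.
But removing 5 - 1 disconnects 5 from 1; removing 6 - 5 disconnects 6 from 5; removing 4 - 0 disconnects 4 from 0 — these are bridges.
That makes 3 bridges.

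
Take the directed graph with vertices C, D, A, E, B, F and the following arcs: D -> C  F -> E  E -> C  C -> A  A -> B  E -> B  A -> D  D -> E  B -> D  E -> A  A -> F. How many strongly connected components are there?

{A, B, C, D, E, F} are all mutually reachable — one SCC of size 6.
That gives 1 strongly connected component.

1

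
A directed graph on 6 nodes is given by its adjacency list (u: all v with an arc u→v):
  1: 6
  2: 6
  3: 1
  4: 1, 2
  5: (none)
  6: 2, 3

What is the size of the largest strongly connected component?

4

{1, 2, 3, 6} are all mutually reachable — one SCC of size 4.
{5} is an SCC by itself.
{4} is an SCC by itself.
The largest has 4 vertices.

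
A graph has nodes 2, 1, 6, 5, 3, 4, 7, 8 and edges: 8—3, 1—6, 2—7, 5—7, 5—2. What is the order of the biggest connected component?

4 is isolated — a component by itself.
Starting from 3 we can reach 3, 8. That is one component of size 2.
Starting from 1 we can reach 1, 6. That is one component of size 2.
Starting from 2 we can reach 2, 5, 7. That is one component of size 3.
The largest has 3 vertices.

3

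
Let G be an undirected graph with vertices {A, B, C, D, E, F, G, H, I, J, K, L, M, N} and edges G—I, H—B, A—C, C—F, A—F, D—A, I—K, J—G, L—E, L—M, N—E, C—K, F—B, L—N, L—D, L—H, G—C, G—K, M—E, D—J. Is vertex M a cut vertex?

Deleting M leaves 1 component (was 1) (its neighbors E, L remain connected to each other), so M is not a cut vertex.

No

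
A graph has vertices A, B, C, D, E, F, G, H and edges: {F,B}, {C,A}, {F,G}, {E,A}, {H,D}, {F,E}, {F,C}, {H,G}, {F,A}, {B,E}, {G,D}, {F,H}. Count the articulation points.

1

Removing F increases the component count from 1 to 2, so F is a cut vertex.
By contrast removing G leaves 1 component; it is not a cut vertex. No other vertex is a cut vertex either.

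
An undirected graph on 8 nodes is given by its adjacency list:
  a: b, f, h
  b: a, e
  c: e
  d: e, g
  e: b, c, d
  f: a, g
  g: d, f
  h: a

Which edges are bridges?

The edges on the cycle d-e-b-a-f-g-d are not bridges since each lies on that cycle.
But removing a-h disconnects a from h; removing e-c disconnects e from c — these are bridges.

a-h, c-e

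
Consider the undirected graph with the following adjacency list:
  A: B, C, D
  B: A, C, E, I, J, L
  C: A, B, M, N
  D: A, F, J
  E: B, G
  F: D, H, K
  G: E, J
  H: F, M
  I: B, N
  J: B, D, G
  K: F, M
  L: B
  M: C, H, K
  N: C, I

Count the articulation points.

Removing B increases the component count from 1 to 2, so B is a cut vertex.
By contrast removing E leaves 1 component; it is not a cut vertex. No other vertex is a cut vertex either.

1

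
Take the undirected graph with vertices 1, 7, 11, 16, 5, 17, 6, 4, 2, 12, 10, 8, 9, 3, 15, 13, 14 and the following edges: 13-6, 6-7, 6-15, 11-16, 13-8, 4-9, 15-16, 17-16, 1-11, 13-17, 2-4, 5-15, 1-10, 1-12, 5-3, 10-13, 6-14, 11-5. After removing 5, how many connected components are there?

3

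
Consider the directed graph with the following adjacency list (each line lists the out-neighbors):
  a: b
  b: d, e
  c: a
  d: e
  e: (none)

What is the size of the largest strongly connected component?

{c} is an SCC by itself.
{d} is an SCC by itself.
{e} is an SCC by itself.
{b} is an SCC by itself.
{a} is an SCC by itself.
The largest has 1 vertex.

1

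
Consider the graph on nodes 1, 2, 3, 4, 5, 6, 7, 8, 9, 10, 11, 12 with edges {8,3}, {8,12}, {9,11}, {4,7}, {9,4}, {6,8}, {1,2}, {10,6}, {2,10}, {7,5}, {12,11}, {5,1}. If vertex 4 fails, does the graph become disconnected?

No

Deleting 4 leaves 1 component (was 1) (its neighbors 7, 9 remain connected to each other), so 4 is not a cut vertex.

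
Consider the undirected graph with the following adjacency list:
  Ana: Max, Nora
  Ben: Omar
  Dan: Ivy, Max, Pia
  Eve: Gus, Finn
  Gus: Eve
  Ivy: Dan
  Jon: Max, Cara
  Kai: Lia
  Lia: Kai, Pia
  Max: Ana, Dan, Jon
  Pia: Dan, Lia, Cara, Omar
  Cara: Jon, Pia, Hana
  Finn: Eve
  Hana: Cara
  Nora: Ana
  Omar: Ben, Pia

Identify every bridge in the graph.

The edges on the cycle Max-Dan-Pia-Cara-Jon-Max are not bridges since each lies on that cycle.
But removing Dan-Ivy disconnects Dan from Ivy; removing Pia-Omar disconnects Pia from Omar; removing Gus-Eve disconnects Gus from Eve; removing Hana-Cara disconnects Hana from Cara — these are bridges.
In total 10 edges are bridges.

Ana-Max, Ana-Nora, Ben-Omar, Cara-Hana, Dan-Ivy, Eve-Finn, Eve-Gus, Kai-Lia, Lia-Pia, Omar-Pia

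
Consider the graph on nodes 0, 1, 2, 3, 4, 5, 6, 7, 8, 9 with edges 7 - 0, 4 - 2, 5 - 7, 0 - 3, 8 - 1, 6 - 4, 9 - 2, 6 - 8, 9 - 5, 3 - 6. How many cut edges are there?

The edges on the cycle 9-5-7-0-3-6-4-2-9 are not bridges since each lies on that cycle.
But removing 8 - 6 disconnects 8 from 6; removing 8 - 1 disconnects 8 from 1 — these are bridges.
That makes 2 bridges.

2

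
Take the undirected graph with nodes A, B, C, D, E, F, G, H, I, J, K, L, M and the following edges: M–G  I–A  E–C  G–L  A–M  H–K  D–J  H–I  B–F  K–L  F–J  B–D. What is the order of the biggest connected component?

7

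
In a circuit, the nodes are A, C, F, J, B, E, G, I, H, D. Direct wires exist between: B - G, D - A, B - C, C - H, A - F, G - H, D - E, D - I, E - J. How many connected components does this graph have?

Starting from B we can reach B, C, G, H. That is one component of size 4.
Starting from A we can reach A, D, E, F, I, J. That is one component of size 6.
Total: 2 components.

2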